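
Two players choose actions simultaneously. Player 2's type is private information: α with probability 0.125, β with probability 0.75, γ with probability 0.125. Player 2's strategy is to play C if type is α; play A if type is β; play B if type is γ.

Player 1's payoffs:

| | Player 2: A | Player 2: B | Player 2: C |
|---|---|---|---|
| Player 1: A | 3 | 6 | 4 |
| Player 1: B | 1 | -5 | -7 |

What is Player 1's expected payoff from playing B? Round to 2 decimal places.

Take the expectation over Player 2's type, weighting each type's action by its prior probability.
E[B] = 0.125·(-7) + 0.75·1 + 0.125·(-5) = (-0.875) + 0.75 + (-0.625) = -0.75

-0.75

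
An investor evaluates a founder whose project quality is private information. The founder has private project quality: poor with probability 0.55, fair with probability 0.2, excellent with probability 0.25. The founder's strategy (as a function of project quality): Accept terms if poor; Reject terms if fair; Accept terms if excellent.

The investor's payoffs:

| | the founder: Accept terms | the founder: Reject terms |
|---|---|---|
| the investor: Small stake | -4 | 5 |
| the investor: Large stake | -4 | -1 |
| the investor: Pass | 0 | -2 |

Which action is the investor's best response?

Pass

Compute the investor's expected payoff for each action, taking the expectation over the founder's type.
E[Small stake] = 0.55·(-4) + 0.2·(5) + 0.25·(-4) = -2.2
E[Large stake] = 0.55·(-4) + 0.2·(-1) + 0.25·(-4) = -3.4
E[Pass] = 0.55·(0) + 0.2·(-2) + 0.25·(0) = -0.4
Best response: Pass (-0.4 is the largest).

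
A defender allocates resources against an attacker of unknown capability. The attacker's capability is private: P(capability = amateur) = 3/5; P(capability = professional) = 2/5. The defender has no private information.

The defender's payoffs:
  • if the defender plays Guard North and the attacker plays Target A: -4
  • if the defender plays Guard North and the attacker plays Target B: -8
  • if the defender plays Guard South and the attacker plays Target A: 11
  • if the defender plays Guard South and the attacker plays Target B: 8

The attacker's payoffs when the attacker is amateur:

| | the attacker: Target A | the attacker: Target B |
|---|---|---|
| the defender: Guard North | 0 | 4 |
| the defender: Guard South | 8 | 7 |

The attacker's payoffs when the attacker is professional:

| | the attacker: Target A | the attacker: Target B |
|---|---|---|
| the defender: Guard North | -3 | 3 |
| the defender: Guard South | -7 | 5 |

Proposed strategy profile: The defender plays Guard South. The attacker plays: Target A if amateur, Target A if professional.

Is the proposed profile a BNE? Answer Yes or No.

The defender plays Guard South: E[Guard South] = 3/5·(11) + 2/5·(11) = 11; E[Guard North] = -4. Best-responding. ✓
The attacker (capability amateur), facing Guard South: Target A gives 8, Target B gives 7. Proposed Target A is best. ✓
The attacker (capability professional), facing Guard South: Target A gives -7, Target B gives 5. Proposed Target A is not best — profitable deviation exists. ✗

No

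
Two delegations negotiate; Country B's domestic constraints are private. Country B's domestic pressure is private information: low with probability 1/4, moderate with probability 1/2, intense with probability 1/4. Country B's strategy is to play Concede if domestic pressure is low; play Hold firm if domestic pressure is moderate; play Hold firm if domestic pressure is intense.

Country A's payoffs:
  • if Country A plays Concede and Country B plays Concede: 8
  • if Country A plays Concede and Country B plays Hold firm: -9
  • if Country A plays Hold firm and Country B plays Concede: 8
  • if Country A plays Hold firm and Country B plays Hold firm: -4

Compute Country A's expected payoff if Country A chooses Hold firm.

E[Hold firm] = 1/4·8 + 1/2·(-4) + 1/4·(-4) = 2 + (-2) + (-1) = -1

-1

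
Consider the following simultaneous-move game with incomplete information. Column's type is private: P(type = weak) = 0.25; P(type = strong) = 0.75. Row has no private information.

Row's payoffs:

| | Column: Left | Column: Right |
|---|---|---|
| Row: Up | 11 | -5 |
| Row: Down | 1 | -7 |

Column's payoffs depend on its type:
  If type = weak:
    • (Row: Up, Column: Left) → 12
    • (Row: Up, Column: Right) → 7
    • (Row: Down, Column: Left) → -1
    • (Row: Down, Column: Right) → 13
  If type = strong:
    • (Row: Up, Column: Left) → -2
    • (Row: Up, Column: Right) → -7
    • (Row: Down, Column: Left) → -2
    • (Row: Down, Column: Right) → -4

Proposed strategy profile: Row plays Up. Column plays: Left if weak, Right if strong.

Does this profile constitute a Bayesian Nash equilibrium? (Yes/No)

Row plays Up: E[Up] = 0.25·(11) + 0.75·(-5) = -1; E[Down] = -5. Best-responding. ✓
Column (type weak), facing Up: Left gives 12, Right gives 7. Proposed Left is best. ✓
Column (type strong), facing Up: Left gives -2, Right gives -7. Proposed Right is not best — profitable deviation exists. ✗

No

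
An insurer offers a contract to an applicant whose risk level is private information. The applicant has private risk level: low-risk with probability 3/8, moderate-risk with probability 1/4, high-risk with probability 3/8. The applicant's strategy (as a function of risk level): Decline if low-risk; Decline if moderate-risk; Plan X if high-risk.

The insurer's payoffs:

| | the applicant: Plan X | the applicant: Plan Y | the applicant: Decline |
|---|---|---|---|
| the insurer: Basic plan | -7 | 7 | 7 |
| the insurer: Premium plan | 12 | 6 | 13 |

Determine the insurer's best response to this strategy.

Premium plan

E[Basic plan] = 3/8·(7) + 1/4·(7) + 3/8·(-7) = 7/4
E[Premium plan] = 3/8·(13) + 1/4·(13) + 3/8·(12) = 101/8
Best response: Premium plan (101/8 is the largest).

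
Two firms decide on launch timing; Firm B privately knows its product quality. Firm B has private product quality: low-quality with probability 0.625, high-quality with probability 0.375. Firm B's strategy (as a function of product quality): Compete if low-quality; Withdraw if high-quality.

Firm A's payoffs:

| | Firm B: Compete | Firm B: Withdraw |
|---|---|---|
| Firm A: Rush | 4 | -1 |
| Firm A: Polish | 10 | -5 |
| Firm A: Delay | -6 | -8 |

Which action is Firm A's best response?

Polish

E[Rush] = 0.625·(4) + 0.375·(-1) = 2.125
E[Polish] = 0.625·(10) + 0.375·(-5) = 4.375
E[Delay] = 0.625·(-6) + 0.375·(-8) = -6.75
Best response: Polish (4.375 is the largest).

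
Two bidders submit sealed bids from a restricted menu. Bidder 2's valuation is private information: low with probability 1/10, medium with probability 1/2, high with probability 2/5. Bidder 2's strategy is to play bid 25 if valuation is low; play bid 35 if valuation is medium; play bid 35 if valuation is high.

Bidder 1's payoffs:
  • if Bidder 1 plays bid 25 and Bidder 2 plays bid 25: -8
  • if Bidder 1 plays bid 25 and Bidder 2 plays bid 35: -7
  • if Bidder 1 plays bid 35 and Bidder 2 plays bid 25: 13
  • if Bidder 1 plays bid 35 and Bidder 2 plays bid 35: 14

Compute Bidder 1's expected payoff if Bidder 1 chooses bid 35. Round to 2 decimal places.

13.90

E[bid 35] = 1/10·13 + 1/2·14 + 2/5·14 = 13/10 + 7 + 28/5 = 139/10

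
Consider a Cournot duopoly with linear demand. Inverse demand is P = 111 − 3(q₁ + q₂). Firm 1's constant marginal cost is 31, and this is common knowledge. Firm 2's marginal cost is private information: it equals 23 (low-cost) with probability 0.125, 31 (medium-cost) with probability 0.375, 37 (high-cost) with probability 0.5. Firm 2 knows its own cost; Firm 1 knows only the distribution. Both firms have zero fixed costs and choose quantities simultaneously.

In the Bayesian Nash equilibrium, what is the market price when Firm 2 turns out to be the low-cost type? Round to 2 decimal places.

Type-c best response for Firm 2: q₂(c) = (111 − c)/6 − q₁/2.
Firm 1 maximizes expected profit; its first-order condition is 111 − 6q₁ − 3E[q₂] − 31 = 0.
Substituting E[q₂] and solving: E[c₂] = 33, so q₁ = (111 − 2·31 + 33)/9 = 9.11111.
q₂(low-cost) = 10.1111, so P = 111 − 3·(9.11111 + 10.1111) = 53.3333.

53.33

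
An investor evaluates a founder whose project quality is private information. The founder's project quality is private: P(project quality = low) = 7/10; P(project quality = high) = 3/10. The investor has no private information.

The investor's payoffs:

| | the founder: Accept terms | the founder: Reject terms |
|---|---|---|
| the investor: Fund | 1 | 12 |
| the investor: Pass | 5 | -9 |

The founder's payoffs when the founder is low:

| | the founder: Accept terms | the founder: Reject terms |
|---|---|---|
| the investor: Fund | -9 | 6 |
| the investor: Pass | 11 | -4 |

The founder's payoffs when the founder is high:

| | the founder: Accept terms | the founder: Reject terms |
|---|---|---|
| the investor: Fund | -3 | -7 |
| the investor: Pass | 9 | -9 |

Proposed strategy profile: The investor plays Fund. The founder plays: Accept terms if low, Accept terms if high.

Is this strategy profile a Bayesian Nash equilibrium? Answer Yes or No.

The investor plays Fund: E[Fund] = 7/10·(1) + 3/10·(1) = 1; E[Pass] = 5. Not best-responding. ✗
The founder (project quality low), facing Fund: Accept terms gives -9, Reject terms gives 6. Proposed Accept terms is not best — profitable deviation exists. ✗
The founder (project quality high), facing Fund: Accept terms gives -3, Reject terms gives -7. Proposed Accept terms is best. ✓

No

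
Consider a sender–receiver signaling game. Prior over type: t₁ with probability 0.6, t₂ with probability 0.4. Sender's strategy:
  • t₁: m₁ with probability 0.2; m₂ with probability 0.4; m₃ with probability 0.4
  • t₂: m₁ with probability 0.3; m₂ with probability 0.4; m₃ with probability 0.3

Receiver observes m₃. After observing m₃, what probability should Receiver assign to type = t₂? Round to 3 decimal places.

0.333

Apply Bayes' rule using the sender's strategy as the likelihood.
P(m₃) = 0.6·0.4 + 0.4·0.3 = 0.36
P(t₂ | m₃) = (0.4·0.3) / 0.36 = 0.12 / 0.36 = 0.333333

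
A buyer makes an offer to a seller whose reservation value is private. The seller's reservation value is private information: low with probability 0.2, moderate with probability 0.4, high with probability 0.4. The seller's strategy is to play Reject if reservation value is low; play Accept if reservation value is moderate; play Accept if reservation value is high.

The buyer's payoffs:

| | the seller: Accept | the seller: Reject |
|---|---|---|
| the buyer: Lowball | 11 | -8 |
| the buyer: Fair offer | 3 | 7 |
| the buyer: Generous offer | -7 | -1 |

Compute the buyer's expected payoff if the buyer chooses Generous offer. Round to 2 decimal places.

-5.80

E[Generous offer] = 0.2·(-1) + 0.4·(-7) + 0.4·(-7) = (-0.2) + (-2.8) + (-2.8) = -5.8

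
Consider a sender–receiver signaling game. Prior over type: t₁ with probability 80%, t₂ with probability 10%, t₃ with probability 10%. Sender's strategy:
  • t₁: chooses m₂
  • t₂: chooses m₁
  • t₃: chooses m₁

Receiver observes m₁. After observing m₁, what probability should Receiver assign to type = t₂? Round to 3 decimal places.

0.500

Apply Bayes' rule using the sender's strategy as the likelihood.
P(m₁) = 0.8·0 + 0.1·1 + 0.1·1 = 0.2
P(t₂ | m₁) = (0.1·1) / 0.2 = 0.1 / 0.2 = 0.5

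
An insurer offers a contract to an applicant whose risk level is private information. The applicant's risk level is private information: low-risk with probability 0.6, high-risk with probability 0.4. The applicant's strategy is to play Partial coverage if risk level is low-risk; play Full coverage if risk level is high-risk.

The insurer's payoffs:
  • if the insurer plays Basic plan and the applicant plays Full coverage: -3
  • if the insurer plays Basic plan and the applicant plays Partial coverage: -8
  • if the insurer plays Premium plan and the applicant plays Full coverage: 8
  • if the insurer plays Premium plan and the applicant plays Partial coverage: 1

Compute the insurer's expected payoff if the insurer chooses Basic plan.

E[Basic plan] = 0.6·(-8) + 0.4·(-3) = (-4.8) + (-1.2) = -6

-6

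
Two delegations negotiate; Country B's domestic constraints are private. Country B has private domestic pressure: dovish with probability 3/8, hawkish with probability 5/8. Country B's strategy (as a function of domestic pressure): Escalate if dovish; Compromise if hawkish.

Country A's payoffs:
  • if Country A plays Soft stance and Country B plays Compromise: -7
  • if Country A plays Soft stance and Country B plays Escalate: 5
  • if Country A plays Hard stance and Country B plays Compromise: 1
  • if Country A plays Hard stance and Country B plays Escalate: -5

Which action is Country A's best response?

E[Soft stance] = 3/8·(5) + 5/8·(-7) = -5/2
E[Hard stance] = 3/8·(-5) + 5/8·(1) = -5/4
Best response: Hard stance (-5/4 is the largest).

Hard stance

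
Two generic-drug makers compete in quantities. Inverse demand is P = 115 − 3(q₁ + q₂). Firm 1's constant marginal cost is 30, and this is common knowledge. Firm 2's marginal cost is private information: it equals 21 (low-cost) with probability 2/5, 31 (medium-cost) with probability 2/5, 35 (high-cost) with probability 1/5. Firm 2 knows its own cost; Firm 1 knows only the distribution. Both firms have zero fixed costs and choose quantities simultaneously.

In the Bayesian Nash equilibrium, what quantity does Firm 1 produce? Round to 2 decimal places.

9.20

Each type of Firm 2 best-responds to q₁; Firm 1 best-responds to the expected q₂ over Firm 2's types.
Firm 2 with cost c maximizes (115 − 3(q₁+q₂) − c)·q₂, giving q₂(c) = (115 − c − 3q₁)/6.
E[c₂] = 2/5·21 + 2/5·31 + 1/5·35 = 27.8
Firm 1's FOC against E[q₂] yields q₁ = (115 − 2·30 + E[c₂])/9 = (115 − 60 + 27.8)/9 = 9.2.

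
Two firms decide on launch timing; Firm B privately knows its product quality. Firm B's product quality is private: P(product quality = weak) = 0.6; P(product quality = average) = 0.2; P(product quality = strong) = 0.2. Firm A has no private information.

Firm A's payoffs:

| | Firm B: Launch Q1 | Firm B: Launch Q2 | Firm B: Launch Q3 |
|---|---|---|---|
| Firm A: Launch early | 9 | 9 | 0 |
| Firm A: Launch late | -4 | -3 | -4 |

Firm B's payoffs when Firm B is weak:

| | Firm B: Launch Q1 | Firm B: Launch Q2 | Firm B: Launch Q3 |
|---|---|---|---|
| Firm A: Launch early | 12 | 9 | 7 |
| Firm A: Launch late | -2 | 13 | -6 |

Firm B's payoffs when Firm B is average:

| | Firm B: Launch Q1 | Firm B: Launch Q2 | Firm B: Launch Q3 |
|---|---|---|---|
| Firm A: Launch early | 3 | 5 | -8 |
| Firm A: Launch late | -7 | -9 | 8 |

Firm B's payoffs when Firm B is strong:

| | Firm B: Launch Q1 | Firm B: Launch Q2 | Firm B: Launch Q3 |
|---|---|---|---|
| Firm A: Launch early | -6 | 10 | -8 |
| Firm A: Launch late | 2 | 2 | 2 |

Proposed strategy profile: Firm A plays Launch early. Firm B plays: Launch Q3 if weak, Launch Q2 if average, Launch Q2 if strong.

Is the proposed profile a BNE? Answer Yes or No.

Firm A plays Launch early: E[Launch early] = 0.6·(0) + 0.2·(9) + 0.2·(9) = 3.6; E[Launch late] = -3.6. Best-responding. ✓
Firm B (product quality weak), facing Launch early: Launch Q1 gives 12, Launch Q2 gives 9, Launch Q3 gives 7. Proposed Launch Q3 is not best — profitable deviation exists. ✗
Firm B (product quality average), facing Launch early: Launch Q1 gives 3, Launch Q2 gives 5, Launch Q3 gives -8. Proposed Launch Q2 is best. ✓
Firm B (product quality strong), facing Launch early: Launch Q1 gives -6, Launch Q2 gives 10, Launch Q3 gives -8. Proposed Launch Q2 is best. ✓

No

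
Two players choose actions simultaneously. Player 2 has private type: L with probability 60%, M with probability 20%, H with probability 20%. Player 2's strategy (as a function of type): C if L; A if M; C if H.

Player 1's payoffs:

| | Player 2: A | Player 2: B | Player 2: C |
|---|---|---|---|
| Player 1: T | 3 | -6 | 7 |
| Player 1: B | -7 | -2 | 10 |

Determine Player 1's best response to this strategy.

B

Compute Player 1's expected payoff for each action, taking the expectation over Player 2's type.
E[T] = 0.6·(7) + 0.2·(3) + 0.2·(7) = 6.2
E[B] = 0.6·(10) + 0.2·(-7) + 0.2·(10) = 6.6
Best response: B (6.6 is the largest).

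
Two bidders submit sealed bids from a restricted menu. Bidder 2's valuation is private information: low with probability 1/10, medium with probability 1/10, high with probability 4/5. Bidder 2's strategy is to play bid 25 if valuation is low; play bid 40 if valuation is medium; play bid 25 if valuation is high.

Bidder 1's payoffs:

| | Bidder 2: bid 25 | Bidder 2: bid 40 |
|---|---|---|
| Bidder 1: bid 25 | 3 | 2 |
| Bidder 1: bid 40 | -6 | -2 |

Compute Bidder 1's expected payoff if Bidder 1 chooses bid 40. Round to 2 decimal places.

Take the expectation over Bidder 2's valuation, weighting each type's action by its prior probability.
E[bid 40] = 1/10·(-6) + 1/10·(-2) + 4/5·(-6) = (-3/5) + (-1/5) + (-24/5) = -28/5

-5.60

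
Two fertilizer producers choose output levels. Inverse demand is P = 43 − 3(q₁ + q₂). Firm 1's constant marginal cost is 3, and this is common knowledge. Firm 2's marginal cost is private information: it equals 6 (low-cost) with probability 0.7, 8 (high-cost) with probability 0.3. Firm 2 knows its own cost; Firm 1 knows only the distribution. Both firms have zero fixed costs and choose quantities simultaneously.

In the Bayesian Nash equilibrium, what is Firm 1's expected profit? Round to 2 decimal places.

Type-c best response for Firm 2: q₂(c) = (43 − c)/6 − q₁/2.
Firm 1 maximizes expected profit; its first-order condition is 43 − 6q₁ − 3E[q₂] − 3 = 0.
Substituting E[q₂] and solving: E[c₂] = 6.6, so q₁ = (43 − 2·3 + 6.6)/9 = 4.84444.
E[P] = 43 − 3·(q₁ + E[q₂]) = 17.5333; Firm 1's expected profit = (E[P] − 3)·q₁ = (17.5333 − 3)·4.84444 = 70.4059.

70.41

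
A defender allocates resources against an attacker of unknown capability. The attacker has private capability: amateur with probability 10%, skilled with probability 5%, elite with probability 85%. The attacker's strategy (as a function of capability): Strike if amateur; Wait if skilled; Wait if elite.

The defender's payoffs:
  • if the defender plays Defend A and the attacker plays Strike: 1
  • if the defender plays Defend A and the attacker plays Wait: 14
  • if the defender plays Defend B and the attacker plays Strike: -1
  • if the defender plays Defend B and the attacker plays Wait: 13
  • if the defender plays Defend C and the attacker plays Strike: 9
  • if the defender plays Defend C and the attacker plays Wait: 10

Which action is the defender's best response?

E[Defend A] = 0.1·(1) + 0.05·(14) + 0.85·(14) = 12.7
E[Defend B] = 0.1·(-1) + 0.05·(13) + 0.85·(13) = 11.6
E[Defend C] = 0.1·(9) + 0.05·(10) + 0.85·(10) = 9.9
Best response: Defend A (12.7 is the largest).

Defend A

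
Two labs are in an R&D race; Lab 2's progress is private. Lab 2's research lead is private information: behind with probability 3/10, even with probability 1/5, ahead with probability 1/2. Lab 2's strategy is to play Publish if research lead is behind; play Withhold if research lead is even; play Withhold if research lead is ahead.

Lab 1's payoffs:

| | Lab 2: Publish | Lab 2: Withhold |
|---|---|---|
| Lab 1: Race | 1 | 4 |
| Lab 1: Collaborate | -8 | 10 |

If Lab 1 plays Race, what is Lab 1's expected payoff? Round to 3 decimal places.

3.100

E[Race] = 3/10·1 + 1/5·4 + 1/2·4 = 3/10 + 4/5 + 2 = 31/10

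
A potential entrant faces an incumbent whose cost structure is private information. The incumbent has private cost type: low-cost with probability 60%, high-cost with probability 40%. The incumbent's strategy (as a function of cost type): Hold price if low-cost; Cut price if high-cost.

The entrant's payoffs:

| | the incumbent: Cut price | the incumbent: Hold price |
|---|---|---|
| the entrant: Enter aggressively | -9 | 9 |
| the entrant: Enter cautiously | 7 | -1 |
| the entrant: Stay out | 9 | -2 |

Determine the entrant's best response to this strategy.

Stay out

E[Enter aggressively] = 0.6·(9) + 0.4·(-9) = 1.8
E[Enter cautiously] = 0.6·(-1) + 0.4·(7) = 2.2
E[Stay out] = 0.6·(-2) + 0.4·(9) = 2.4
Best response: Stay out (2.4 is the largest).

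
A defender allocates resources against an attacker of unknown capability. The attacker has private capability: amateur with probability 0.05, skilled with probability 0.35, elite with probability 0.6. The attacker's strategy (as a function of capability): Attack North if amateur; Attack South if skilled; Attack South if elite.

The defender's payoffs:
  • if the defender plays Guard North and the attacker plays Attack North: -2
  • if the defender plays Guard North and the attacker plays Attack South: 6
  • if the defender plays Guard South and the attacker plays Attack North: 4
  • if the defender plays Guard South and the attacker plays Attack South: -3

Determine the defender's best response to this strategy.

E[Guard North] = 0.05·(-2) + 0.35·(6) + 0.6·(6) = 5.6
E[Guard South] = 0.05·(4) + 0.35·(-3) + 0.6·(-3) = -2.65
Best response: Guard North (5.6 is the largest).

Guard North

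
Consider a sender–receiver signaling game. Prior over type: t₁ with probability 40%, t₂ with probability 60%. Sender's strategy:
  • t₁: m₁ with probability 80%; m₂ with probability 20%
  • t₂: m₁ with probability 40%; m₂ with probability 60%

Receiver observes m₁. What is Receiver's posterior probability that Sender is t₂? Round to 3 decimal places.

0.429

P(m₁) = 0.4·0.8 + 0.6·0.4 = 0.56
P(t₂ | m₁) = (0.6·0.4) / 0.56 = 0.24 / 0.56 = 0.428571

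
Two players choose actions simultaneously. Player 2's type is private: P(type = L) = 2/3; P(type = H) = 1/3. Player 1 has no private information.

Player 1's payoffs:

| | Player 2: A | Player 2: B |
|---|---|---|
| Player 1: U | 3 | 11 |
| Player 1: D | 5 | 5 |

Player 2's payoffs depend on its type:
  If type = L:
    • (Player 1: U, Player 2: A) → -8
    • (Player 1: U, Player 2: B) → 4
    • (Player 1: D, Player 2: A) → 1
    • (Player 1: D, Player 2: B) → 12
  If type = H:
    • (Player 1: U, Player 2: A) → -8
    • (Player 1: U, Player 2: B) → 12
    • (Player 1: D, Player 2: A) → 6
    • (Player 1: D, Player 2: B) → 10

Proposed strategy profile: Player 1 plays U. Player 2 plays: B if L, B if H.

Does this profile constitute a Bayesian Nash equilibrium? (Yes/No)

Yes

Player 1 plays U: E[U] = 2/3·(11) + 1/3·(11) = 11; E[D] = 5. Best-responding. ✓
Player 2 (type L), facing U: A gives -8, B gives 4. Proposed B is best. ✓
Player 2 (type H), facing U: A gives -8, B gives 12. Proposed B is best. ✓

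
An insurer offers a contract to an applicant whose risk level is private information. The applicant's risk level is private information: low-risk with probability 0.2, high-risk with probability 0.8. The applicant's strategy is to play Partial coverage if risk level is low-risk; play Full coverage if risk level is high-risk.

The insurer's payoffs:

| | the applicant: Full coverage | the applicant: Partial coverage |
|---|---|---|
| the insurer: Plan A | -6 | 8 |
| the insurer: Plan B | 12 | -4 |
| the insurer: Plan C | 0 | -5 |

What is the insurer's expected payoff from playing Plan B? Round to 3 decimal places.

8.800

E[Plan B] = 0.2·(-4) + 0.8·12 = (-0.8) + 9.6 = 8.8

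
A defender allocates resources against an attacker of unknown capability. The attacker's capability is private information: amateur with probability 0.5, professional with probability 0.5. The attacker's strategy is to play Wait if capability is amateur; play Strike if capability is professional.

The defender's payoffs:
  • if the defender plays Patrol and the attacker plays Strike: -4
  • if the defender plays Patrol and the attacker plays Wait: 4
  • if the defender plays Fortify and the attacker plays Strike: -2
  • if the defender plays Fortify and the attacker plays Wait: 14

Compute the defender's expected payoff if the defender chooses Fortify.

Take the expectation over the attacker's capability, weighting each type's action by its prior probability.
E[Fortify] = 0.5·14 + 0.5·(-2) = 7 + (-1) = 6

6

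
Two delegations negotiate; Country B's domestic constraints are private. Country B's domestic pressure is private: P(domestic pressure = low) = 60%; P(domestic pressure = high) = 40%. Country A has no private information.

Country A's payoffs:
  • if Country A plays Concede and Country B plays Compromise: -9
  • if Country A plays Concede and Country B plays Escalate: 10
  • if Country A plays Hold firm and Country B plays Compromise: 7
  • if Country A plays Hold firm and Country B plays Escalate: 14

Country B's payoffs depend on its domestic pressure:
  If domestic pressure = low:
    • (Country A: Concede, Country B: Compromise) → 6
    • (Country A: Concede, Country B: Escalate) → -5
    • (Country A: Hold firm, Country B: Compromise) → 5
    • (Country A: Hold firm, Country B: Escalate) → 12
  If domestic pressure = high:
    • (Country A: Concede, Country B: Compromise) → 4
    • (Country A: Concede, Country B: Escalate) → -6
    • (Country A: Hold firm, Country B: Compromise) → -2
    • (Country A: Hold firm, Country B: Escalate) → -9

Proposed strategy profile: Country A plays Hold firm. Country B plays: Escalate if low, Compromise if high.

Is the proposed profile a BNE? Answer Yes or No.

Yes

Country A plays Hold firm: E[Hold firm] = 0.6·(14) + 0.4·(7) = 11.2; E[Concede] = 2.4. Best-responding. ✓
Country B (domestic pressure low), facing Hold firm: Compromise gives 5, Escalate gives 12. Proposed Escalate is best. ✓
Country B (domestic pressure high), facing Hold firm: Compromise gives -2, Escalate gives -9. Proposed Compromise is best. ✓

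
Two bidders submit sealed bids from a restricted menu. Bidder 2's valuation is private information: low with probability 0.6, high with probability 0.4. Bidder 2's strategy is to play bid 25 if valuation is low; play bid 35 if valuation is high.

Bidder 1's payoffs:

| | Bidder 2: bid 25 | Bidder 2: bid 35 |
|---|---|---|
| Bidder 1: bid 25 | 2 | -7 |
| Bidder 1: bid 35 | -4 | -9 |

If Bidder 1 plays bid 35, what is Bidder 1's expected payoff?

-6

E[bid 35] = 0.6·(-4) + 0.4·(-9) = (-2.4) + (-3.6) = -6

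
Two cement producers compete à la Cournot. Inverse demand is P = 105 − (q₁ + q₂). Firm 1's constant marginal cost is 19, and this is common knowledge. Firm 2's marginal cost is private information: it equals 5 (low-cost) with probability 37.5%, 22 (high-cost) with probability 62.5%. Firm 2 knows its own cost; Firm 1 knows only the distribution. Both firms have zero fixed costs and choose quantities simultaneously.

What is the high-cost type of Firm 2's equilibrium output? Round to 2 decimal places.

27.73

Firm 2 with cost c maximizes (105 − (q₁+q₂) − c)·q₂, giving q₂(c) = (105 − c − q₁)/2.
E[c₂] = 0.375·5 + 0.625·22 = 15.625
Firm 1's FOC against E[q₂] yields q₁ = (105 − 2·19 + E[c₂])/3 = (105 − 38 + 15.625)/3 = 27.5417.
q₂(high-cost) = (105 − 22 − 27.5417)/2 = 27.7292.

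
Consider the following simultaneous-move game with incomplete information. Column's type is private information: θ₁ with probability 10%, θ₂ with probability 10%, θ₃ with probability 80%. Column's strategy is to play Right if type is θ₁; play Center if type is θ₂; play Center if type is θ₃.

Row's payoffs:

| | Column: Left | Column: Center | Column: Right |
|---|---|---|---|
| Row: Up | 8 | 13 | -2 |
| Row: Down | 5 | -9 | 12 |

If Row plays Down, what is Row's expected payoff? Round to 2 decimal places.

Take the expectation over Column's type, weighting each type's action by its prior probability.
E[Down] = 0.1·12 + 0.1·(-9) + 0.8·(-9) = 1.2 + (-0.9) + (-7.2) = -6.9

-6.90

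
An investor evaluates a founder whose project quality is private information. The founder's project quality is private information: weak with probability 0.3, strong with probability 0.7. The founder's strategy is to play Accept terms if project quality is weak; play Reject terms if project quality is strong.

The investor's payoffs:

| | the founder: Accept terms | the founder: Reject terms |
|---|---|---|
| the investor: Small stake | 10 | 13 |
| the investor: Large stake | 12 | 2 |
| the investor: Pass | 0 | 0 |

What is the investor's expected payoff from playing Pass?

0

Take the expectation over the founder's project quality, weighting each type's action by its prior probability.
E[Pass] = 0.3·0 + 0.7·0 = 0 + 0 = 0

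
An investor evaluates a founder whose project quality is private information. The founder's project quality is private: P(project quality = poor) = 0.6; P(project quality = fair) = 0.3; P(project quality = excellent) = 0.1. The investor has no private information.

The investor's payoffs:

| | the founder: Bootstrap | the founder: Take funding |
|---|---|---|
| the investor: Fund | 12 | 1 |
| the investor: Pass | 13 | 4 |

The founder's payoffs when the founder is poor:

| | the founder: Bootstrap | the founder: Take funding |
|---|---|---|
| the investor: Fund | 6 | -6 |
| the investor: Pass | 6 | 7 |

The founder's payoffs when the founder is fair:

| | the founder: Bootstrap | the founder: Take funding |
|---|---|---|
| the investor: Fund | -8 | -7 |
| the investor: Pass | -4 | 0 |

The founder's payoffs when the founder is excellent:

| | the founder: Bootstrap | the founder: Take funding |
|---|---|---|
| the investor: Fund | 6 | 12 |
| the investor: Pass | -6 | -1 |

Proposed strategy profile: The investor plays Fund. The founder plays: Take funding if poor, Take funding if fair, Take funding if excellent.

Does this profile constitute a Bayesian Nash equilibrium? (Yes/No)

A profile is a BNE iff every type of every player is best-responding given beliefs about the other side.
The investor plays Fund: E[Fund] = 0.6·(1) + 0.3·(1) + 0.1·(1) = 1; E[Pass] = 4. Not best-responding. ✗
The founder (project quality poor), facing Fund: Bootstrap gives 6, Take funding gives -6. Proposed Take funding is not best — profitable deviation exists. ✗
The founder (project quality fair), facing Fund: Bootstrap gives -8, Take funding gives -7. Proposed Take funding is best. ✓
The founder (project quality excellent), facing Fund: Bootstrap gives 6, Take funding gives 12. Proposed Take funding is best. ✓

No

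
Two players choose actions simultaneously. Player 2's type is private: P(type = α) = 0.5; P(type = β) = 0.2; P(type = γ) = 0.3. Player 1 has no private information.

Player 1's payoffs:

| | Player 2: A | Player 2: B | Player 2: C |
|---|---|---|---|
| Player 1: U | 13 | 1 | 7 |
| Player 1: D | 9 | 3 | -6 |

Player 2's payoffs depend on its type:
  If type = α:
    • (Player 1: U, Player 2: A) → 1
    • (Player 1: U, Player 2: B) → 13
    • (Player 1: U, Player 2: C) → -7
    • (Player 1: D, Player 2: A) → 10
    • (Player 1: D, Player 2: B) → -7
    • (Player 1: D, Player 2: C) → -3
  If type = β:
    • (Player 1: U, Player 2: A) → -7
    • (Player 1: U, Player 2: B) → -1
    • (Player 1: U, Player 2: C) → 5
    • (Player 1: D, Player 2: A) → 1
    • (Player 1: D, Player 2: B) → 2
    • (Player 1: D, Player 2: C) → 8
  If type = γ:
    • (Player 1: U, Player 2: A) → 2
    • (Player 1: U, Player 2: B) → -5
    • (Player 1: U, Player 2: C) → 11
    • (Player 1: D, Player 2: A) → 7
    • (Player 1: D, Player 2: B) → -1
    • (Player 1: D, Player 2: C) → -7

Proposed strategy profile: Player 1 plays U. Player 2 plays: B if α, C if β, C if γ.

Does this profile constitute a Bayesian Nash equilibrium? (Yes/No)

Player 1 plays U: E[U] = 0.5·(1) + 0.2·(7) + 0.3·(7) = 4; E[D] = -1.5. Best-responding. ✓
Player 2 (type α), facing U: A gives 1, B gives 13, C gives -7. Proposed B is best. ✓
Player 2 (type β), facing U: A gives -7, B gives -1, C gives 5. Proposed C is best. ✓
Player 2 (type γ), facing U: A gives 2, B gives -5, C gives 11. Proposed C is best. ✓

Yes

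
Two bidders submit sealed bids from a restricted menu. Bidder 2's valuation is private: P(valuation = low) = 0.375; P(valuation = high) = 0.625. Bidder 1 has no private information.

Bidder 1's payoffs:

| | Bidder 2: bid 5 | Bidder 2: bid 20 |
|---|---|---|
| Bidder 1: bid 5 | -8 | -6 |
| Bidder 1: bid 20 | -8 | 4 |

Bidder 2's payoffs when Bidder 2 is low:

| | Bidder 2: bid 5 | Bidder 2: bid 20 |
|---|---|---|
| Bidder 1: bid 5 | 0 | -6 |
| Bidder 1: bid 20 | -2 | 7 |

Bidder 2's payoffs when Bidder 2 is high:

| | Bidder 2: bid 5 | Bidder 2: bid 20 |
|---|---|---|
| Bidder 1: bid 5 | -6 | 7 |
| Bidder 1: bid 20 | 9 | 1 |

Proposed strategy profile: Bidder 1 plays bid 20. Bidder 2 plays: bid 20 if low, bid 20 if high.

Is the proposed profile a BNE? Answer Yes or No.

A profile is a BNE iff every type of every player is best-responding given beliefs about the other side.
Bidder 1 plays bid 20: E[bid 20] = 0.375·(4) + 0.625·(4) = 4; E[bid 5] = -6. Best-responding. ✓
Bidder 2 (valuation low), facing bid 20: bid 5 gives -2, bid 20 gives 7. Proposed bid 20 is best. ✓
Bidder 2 (valuation high), facing bid 20: bid 5 gives 9, bid 20 gives 1. Proposed bid 20 is not best — profitable deviation exists. ✗

No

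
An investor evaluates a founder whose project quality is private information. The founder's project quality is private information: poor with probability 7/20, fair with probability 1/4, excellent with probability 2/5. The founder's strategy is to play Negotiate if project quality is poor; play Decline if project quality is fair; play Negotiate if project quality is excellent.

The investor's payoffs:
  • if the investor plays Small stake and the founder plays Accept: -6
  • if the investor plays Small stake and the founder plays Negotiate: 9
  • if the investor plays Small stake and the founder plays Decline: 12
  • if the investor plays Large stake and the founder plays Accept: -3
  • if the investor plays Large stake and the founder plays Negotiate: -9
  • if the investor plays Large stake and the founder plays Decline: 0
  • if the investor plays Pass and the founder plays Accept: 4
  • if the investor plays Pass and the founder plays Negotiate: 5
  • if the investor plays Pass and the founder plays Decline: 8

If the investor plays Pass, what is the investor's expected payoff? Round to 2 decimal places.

5.75

E[Pass] = 7/20·5 + 1/4·8 + 2/5·5 = 7/4 + 2 + 2 = 23/4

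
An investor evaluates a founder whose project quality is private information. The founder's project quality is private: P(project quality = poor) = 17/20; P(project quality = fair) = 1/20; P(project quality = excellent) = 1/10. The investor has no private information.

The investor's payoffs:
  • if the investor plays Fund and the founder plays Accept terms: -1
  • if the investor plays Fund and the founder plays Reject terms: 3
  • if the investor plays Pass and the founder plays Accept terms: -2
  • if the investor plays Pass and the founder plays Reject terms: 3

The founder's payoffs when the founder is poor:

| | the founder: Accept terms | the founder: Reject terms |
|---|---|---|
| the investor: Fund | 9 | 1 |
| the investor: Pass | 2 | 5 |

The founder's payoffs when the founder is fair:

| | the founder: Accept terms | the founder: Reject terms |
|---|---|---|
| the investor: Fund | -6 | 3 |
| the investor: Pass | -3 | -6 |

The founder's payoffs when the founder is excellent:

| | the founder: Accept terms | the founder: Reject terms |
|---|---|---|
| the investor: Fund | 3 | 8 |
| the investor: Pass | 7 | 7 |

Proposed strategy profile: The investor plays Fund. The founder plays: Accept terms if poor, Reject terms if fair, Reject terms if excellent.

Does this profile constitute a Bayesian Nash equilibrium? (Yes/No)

A profile is a BNE iff every type of every player is best-responding given beliefs about the other side.
The investor plays Fund: E[Fund] = 17/20·(-1) + 1/20·(3) + 1/10·(3) = -2/5; E[Pass] = -5/4. Best-responding. ✓
The founder (project quality poor), facing Fund: Accept terms gives 9, Reject terms gives 1. Proposed Accept terms is best. ✓
The founder (project quality fair), facing Fund: Accept terms gives -6, Reject terms gives 3. Proposed Reject terms is best. ✓
The founder (project quality excellent), facing Fund: Accept terms gives 3, Reject terms gives 8. Proposed Reject terms is best. ✓

Yes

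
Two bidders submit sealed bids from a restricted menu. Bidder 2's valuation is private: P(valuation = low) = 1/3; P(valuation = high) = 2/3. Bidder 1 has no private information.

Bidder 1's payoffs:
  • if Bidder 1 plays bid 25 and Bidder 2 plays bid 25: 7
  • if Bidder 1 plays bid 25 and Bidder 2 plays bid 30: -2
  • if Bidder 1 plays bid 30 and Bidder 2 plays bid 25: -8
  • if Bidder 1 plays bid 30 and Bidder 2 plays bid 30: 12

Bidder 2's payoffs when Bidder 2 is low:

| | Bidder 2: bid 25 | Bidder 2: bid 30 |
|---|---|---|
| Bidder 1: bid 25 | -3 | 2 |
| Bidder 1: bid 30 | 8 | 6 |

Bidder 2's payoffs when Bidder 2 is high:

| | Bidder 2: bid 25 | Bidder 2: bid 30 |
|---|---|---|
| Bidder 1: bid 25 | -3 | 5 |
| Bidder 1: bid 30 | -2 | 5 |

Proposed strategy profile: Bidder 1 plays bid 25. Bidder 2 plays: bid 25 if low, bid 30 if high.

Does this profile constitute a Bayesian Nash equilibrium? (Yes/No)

No

Bidder 1 plays bid 25: E[bid 25] = 1/3·(7) + 2/3·(-2) = 1; E[bid 30] = 16/3. Not best-responding. ✗
Bidder 2 (valuation low), facing bid 25: bid 25 gives -3, bid 30 gives 2. Proposed bid 25 is not best — profitable deviation exists. ✗
Bidder 2 (valuation high), facing bid 25: bid 25 gives -3, bid 30 gives 5. Proposed bid 30 is best. ✓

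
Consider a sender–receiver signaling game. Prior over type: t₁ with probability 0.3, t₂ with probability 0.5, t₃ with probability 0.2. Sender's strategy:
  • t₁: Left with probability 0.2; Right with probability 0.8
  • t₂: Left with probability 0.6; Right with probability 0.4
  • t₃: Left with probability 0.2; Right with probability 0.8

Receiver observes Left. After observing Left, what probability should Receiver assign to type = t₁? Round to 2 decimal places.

0.15

P(Left) = 0.3·0.2 + 0.5·0.6 + 0.2·0.2 = 0.4
P(t₁ | Left) = (0.3·0.2) / 0.4 = 0.06 / 0.4 = 0.15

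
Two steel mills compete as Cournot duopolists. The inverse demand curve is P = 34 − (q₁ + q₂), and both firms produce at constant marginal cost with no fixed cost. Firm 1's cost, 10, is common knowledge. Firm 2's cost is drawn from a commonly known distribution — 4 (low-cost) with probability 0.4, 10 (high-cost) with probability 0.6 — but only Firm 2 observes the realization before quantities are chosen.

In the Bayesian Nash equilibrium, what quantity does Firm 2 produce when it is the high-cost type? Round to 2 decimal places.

8.40

Type-c best response for Firm 2: q₂(c) = (34 − c)/2 − q₁/2.
Firm 1 maximizes expected profit; its first-order condition is 34 − 2q₁ − E[q₂] − 10 = 0.
Substituting E[q₂] and solving: E[c₂] = 7.6, so q₁ = (34 − 2·10 + 7.6)/3 = 7.2.
q₂(high-cost) = (34 − 10 − 7.2)/2 = 8.4.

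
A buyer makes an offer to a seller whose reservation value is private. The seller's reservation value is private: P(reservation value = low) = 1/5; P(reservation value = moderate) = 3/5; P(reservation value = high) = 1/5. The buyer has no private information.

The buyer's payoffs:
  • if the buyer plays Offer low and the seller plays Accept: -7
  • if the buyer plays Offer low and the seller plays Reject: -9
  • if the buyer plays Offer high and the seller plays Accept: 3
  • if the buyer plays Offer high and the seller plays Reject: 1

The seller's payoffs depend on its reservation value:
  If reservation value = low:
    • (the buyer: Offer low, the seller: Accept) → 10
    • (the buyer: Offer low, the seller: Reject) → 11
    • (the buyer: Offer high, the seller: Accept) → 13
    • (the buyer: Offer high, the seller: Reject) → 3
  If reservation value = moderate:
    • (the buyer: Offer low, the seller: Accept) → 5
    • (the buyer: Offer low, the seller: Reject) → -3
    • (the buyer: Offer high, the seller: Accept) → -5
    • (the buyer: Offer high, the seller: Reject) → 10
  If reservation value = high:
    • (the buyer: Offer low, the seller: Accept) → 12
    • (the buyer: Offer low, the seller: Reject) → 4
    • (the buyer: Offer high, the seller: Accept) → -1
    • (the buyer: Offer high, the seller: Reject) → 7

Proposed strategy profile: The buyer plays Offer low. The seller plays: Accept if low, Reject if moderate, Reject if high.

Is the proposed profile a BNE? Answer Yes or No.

No

The buyer plays Offer low: E[Offer low] = 1/5·(-7) + 3/5·(-9) + 1/5·(-9) = -43/5; E[Offer high] = 7/5. Not best-responding. ✗
The seller (reservation value low), facing Offer low: Accept gives 10, Reject gives 11. Proposed Accept is not best — profitable deviation exists. ✗
The seller (reservation value moderate), facing Offer low: Accept gives 5, Reject gives -3. Proposed Reject is not best — profitable deviation exists. ✗
The seller (reservation value high), facing Offer low: Accept gives 12, Reject gives 4. Proposed Reject is not best — profitable deviation exists. ✗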